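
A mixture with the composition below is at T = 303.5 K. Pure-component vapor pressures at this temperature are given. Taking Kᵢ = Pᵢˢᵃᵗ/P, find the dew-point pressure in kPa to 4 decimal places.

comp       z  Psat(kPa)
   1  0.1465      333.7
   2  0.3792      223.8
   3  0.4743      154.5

At the dew point ψ → 1, so Σzᵢ/Kᵢ = 1 with Kᵢ = Pᵢˢᵃᵗ/P ⇒ 1/P = Σzᵢ/Pᵢˢᵃᵗ.
1/P = 0.1465/333.7 + 0.3792/223.8 + 0.4743/154.5 = 0.0052033 ⇒ P = 192.1861 kPa

Pdew = 192.1861 kPa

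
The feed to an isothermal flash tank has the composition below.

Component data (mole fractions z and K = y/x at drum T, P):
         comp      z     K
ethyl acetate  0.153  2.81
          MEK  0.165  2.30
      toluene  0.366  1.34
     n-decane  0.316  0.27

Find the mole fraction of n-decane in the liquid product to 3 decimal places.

Material balance + equilibrium reduce to Σ zᵢ(Kᵢ−1)/(1+β(Kᵢ−1)) = 0.
Feasibility: ΣzᵢKᵢ = 1.385, Σzᵢ/Kᵢ = 1.570 — both > 1, two phases present.
Newton–Raphson from β = 0.53:
  β = 0.530: g = -0.0025, g' = -0.707 → β = 0.527
Converged at β = 0.526.
Compositions from xᵢ = zᵢ/(1+β(Kᵢ−1)), yᵢ = Kᵢxᵢ:
  ethyl acetate: x = 0.078, y = 0.220
  MEK: x = 0.098, y = 0.225
  toluene: x = 0.310, y = 0.416
  n-decane: x = 0.513, y = 0.139

x_n-decane = 0.513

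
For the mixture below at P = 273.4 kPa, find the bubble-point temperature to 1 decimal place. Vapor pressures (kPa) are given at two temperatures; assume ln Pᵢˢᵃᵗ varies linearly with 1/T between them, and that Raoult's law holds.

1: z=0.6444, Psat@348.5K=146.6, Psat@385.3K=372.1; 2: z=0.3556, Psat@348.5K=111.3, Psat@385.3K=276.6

Bubble-point temperature: ΣzᵢPᵢˢᵃᵗ(T) = P. Interpolate ln Pᵢˢᵃᵗ = aᵢ + bᵢ/T.
  T = 348.5 K: ΣzᵢPᵢˢᵃᵗ = 134.05 kPa
  T = 385.3 K: ΣzᵢPᵢˢᵃᵗ = 338.14 kPa
  T = 366.9 K: ΣzᵢPᵢˢᵃᵗ = 217.90 kPa
  T = 376.1 K: ΣzᵢPᵢˢᵃᵗ = 272.90 kPa
  T = 380.7 K: ΣzᵢPᵢˢᵃᵗ = 304.17 kPa
  T = 378.4 K: ΣzᵢPᵢˢᵃᵗ = 288.21 kPa
Interpolating between 376.1 K and 378.4 K gives T ≈ 376.2 K.

T = 376.2 K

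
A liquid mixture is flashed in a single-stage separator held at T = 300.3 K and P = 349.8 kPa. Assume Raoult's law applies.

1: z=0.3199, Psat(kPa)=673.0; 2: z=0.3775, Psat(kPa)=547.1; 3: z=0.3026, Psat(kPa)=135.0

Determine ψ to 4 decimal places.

ψ = 0.7121

Raoult's law: Kᵢ = Pᵢˢᵃᵗ/P = Pᵢˢᵃᵗ/349.8.
  K_1 = 673.0/349.8 = 1.923957, K_2 = 547.1/349.8 = 1.564037, K_3 = 135.0/349.8 = 0.385935
Material balance + equilibrium reduce to Σ zᵢ(Kᵢ−1)/(1+ψ(Kᵢ−1)) = 0.
g(0) = ΣzᵢKᵢ − 1 = 0.3227 and g(1) = 1 − Σzᵢ/Kᵢ = -0.1917, so a root lies in (0, 1).
Newton–Raphson from ψ = 0.36:
  ψ = 0.3600: g = 0.16023, g' = -0.4248 → ψ = 0.7372
  ψ = 0.7372: g = -0.01329, g' = -0.5374 → ψ = 0.7125
  ψ = 0.7125: g = -0.00021, g' = -0.5210 → ψ = 0.7121
Converged at ψ = 0.7121.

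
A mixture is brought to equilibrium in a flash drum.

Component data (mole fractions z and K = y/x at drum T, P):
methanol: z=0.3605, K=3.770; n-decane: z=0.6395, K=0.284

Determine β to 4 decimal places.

Let β = V/F and solve Σ zᵢ(Kᵢ−1)/(1+β(Kᵢ−1)) = 0.
Check two-phase: ΣzᵢKᵢ = 1.5407 > 1 and Σzᵢ/Kᵢ = 2.3474 > 1, so g(0) = 0.5407 > 0 and g(1) = -1.3474 < 0.
Binary case is linear: z₁(K₁−1)(1+β(K₂−1)) + z₂(K₂−1)(1+β(K₁−1)) = 0
⇒ β = [z₁(K₁−1)+z₂(K₂−1)] / [−(K₁−1)(K₂−1)] = 0.54070/1.98332 = 0.2726

β = 0.2726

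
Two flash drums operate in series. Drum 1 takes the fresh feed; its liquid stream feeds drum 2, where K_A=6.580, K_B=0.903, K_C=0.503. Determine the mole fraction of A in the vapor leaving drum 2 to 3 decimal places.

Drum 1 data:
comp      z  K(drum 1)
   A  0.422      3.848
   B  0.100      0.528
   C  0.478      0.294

Drum 1:
Let ψ₁ = V/F and solve Σ zᵢ(Kᵢ−1)/(1+ψ₁(Kᵢ−1)) = 0.
Feasibility: ΣzᵢKᵢ = 1.817, Σzᵢ/Kᵢ = 1.925 — both > 1, two phases present.
Newton–Raphson from ψ₁ = 0.35:
  ψ₁ = 0.350: g = 0.0971, g' = -1.311 → ψ₁ = 0.424
  ψ₁ = 0.424: g = 0.0037, g' = -1.222 → ψ₁ = 0.427
Converged at ψ₁ = 0.427.
Drum-1 compositions:
  A: x = 0.190, y = 0.733
  B: x = 0.125, y = 0.066
  C: x = 0.684, y = 0.201
Drum-2 feed = drum-1 liquid: z₂ = (0.1904, 0.1252, 0.6843).
Drum 2:
Rachford–Rice: g(ψ₂) = Σ zᵢ(Kᵢ−1)/(1+ψ₂(Kᵢ−1)) = 0.
g(0) = ΣzᵢKᵢ − 1 = 0.710 and g(1) = 1 − Σzᵢ/Kᵢ = -0.528, so a root lies in (0, 1).
Newton–Raphson from ψ₂ = 0.5:
  ψ₂ = 0.500: g = -0.1850, g' = -0.713 → ψ₂ = 0.241
  ψ₂ = 0.241: g = 0.0548, g' = -1.300 → ψ₂ = 0.283
  ψ₂ = 0.283: g = 0.0039, g' = -1.122 → ψ₂ = 0.286
Converged at ψ₂ = 0.286.
  A: x = 0.073, y = 0.482
  B: x = 0.129, y = 0.116
  C: x = 0.798, y = 0.401

y_A (drum 2) = 0.482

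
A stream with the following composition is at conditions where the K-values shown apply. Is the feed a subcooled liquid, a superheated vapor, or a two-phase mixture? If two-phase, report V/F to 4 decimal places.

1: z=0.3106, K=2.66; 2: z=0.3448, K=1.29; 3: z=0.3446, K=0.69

ΣzᵢKᵢ = 1.5088; Σzᵢ/Kᵢ = 0.8835.
Since Σzᵢ/Kᵢ < 1 the mixture is above its dew point — single vapor phase.

superheated vapor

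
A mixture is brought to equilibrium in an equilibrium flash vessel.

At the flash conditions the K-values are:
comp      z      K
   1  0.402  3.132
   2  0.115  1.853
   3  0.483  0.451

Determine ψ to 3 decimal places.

Material balance + equilibrium reduce to Σ zᵢ(Kᵢ−1)/(1+ψ(Kᵢ−1)) = 0.
Check two-phase: ΣzᵢKᵢ = 1.690 > 1 and Σzᵢ/Kᵢ = 1.261 > 1, so g(0) = 0.690 > 0 and g(1) = -0.261 < 0.
Newton iteration, ψ⁰ = 0.57:
  ψ = 0.570: g = 0.0670, g' = -0.719 → ψ = 0.663
  ψ = 0.663: g = 0.0007, g' = -0.708 → ψ = 0.664
Converged at ψ = 0.664.

ψ = 0.664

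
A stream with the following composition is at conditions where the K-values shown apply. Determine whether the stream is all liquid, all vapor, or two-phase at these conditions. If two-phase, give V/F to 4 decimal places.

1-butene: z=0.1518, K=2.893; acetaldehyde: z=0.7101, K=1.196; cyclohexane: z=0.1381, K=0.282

two-phase, V/F = 0.8032

ΣzᵢKᵢ = 1.3274; Σzᵢ/Kᵢ = 1.1359.
Both exceed 1, so a two-phase solution exists.
Let ψ = V/F and solve Σ zᵢ(Kᵢ−1)/(1+ψ(Kᵢ−1)) = 0.
Iterate (Newton) starting at ψ = 0.36:
  ψ = 0.3600: g = 0.16718, g' = -0.3457 → ψ = 0.8436
  ψ = 0.8436: g = -0.02142, g' = -0.5587 → ψ = 0.8053
  ψ = 0.8053: g = -0.00105, g' = -0.5059 → ψ = 0.8032
Converged at ψ = 0.8032.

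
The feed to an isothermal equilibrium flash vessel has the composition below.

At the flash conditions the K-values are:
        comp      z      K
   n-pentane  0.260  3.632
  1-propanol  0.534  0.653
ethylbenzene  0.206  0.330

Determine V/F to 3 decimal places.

Material balance + equilibrium reduce to Σ zᵢ(Kᵢ−1)/(1+V/F(Kᵢ−1)) = 0.
g(0) = ΣzᵢKᵢ − 1 = 0.361 and g(1) = 1 − Σzᵢ/Kᵢ = -0.514, so a root lies in (0, 1).
Iterate (Newton) starting at V/F = 0.5:
  V/F = 0.500: g = -0.1363, g' = -0.639 → V/F = 0.287
  V/F = 0.287: g = 0.0134, g' = -0.806 → V/F = 0.303
  V/F = 0.303: g = 0.0002, g' = -0.783 → V/F = 0.304
Converged at V/F = 0.304.

V/F = 0.304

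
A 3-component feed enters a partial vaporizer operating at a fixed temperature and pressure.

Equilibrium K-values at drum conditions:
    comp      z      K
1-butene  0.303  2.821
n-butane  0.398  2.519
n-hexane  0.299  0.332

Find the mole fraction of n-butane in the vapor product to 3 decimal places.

y_n-butane = 0.433

Rachford–Rice: g(ψ) = Σ zᵢ(Kᵢ−1)/(1+ψ(Kᵢ−1)) = 0.
Feasibility: ΣzᵢKᵢ = 1.957, Σzᵢ/Kᵢ = 1.166 — both > 1, two phases present.
Iterate (Newton) starting at ψ = 0.5:
  ψ = 0.500: g = 0.3325, g' = -0.873 → ψ = 0.881
  ψ = 0.881: g = -0.0150, g' = -1.104 → ψ = 0.867
Converged at ψ = 0.867.
Compositions from xᵢ = zᵢ/(1+ψ(Kᵢ−1)), yᵢ = Kᵢxᵢ:
  1-butene: x = 0.117, y = 0.331
  n-butane: x = 0.172, y = 0.433
  n-hexane: x = 0.711, y = 0.236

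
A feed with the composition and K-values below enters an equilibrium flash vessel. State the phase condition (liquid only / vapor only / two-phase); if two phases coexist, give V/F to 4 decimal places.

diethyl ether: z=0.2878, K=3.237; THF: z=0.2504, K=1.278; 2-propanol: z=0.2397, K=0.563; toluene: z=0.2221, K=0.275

two-phase, V/F = 0.4690

ΣzᵢKᵢ = 1.4476; Σzᵢ/Kᵢ = 1.5182.
Both exceed 1, so a two-phase solution exists.
Material balance + equilibrium reduce to Σ zᵢ(Kᵢ−1)/(1+ψ(Kᵢ−1)) = 0.
Newton iteration, ψ⁰ = 0.39:
  ψ = 0.3900: g = 0.05587, g' = -0.7200 → ψ = 0.4676
  ψ = 0.4676: g = 0.00101, g' = -0.6987 → ψ = 0.4690
Converged at ψ = 0.4690.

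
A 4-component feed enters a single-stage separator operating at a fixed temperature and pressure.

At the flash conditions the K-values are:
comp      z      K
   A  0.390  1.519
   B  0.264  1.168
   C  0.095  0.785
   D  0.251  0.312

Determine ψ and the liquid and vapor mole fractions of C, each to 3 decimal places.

Material balance + equilibrium reduce to Σ zᵢ(Kᵢ−1)/(1+ψ(Kᵢ−1)) = 0.
Check two-phase: ΣzᵢKᵢ = 1.054 > 1 and Σzᵢ/Kᵢ = 1.408 > 1, so g(0) = 0.054 > 0 and g(1) = -0.408 < 0.
Iterate (Newton) starting at ψ = 0.5:
  ψ = 0.500: g = -0.0845, g' = -0.354 → ψ = 0.261
  ψ = 0.261: g = -0.0115, g' = -0.270 → ψ = 0.219
  ψ = 0.219: g = -0.0002, g' = -0.261 → ψ = 0.218
Converged at ψ = 0.218.
Compositions from xᵢ = zᵢ/(1+ψ(Kᵢ−1)), yᵢ = Kᵢxᵢ:
  A: x = 0.350, y = 0.532
  B: x = 0.255, y = 0.297
  C: x = 0.100, y = 0.078
  D: x = 0.295, y = 0.092

ψ = 0.218, x_C = 0.100, y_C = 0.078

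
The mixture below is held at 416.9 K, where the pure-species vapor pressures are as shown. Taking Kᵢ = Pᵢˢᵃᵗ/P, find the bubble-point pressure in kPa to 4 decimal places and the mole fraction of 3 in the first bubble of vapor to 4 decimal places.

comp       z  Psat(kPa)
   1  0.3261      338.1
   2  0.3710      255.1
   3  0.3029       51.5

Pbub = 220.4959 kPa, y_3 = 0.0707

At the bubble point ψ → 0, so ΣzᵢKᵢ = 1 with Kᵢ = Pᵢˢᵃᵗ/P ⇒ P = ΣzᵢPᵢˢᵃᵗ.
P = 0.3261·338.1 + 0.3710·255.1 + 0.3029·51.5 = 220.4959 kPa
yᵢ = zᵢPᵢˢᵃᵗ/P ⇒ y_3 = 0.3029·51.5/220.4959 = 0.0707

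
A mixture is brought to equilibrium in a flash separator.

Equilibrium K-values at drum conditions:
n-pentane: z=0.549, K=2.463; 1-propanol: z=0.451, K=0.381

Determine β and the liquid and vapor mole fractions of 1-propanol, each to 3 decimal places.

β = 0.579, x_1-propanol = 0.703, y_1-propanol = 0.268

Binary case is linear: z₁(K₁−1)(1+β(K₂−1)) + z₂(K₂−1)(1+β(K₁−1)) = 0
⇒ β = [z₁(K₁−1)+z₂(K₂−1)] / [−(K₁−1)(K₂−1)] = 0.5240/0.9056 = 0.579
Compositions from xᵢ = zᵢ/(1+β(Kᵢ−1)), yᵢ = Kᵢxᵢ:
  n-pentane: x = 0.297, y = 0.732
  1-propanol: x = 0.703, y = 0.268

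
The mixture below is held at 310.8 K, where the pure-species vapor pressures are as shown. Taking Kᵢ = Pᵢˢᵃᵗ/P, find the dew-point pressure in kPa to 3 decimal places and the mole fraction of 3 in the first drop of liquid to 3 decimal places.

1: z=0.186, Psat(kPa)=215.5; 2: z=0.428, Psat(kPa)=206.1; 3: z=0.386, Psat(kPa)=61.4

At the dew point ψ → 1, so Σzᵢ/Kᵢ = 1 with Kᵢ = Pᵢˢᵃᵗ/P ⇒ 1/P = Σzᵢ/Pᵢˢᵃᵗ.
1/P = 0.186/215.5 + 0.428/206.1 + 0.386/61.4 = 0.009226 ⇒ P = 108.384 kPa
xᵢ = zᵢP/Pᵢˢᵃᵗ ⇒ x_3 = 0.386·108.384/61.4 = 0.681

Pdew = 108.384 kPa, x_3 = 0.681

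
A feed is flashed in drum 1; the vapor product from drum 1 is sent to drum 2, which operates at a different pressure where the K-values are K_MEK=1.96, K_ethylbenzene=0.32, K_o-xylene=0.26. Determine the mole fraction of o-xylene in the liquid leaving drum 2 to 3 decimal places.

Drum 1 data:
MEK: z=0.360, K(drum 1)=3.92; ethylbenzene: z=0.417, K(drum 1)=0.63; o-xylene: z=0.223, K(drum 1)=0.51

x_o-xylene (drum 2) = 0.190

Drum 1:
Let ψ₁ = V/F and solve Σ zᵢ(Kᵢ−1)/(1+ψ₁(Kᵢ−1)) = 0.
Check two-phase: ΣzᵢKᵢ = 1.788 > 1 and Σzᵢ/Kᵢ = 1.191 > 1, so g(0) = 0.788 > 0 and g(1) = -0.191 < 0.
Newton–Raphson from ψ₁ = 0.5:
  ψ₁ = 0.500: g = 0.0933, g' = -0.687 → ψ₁ = 0.636
  ψ₁ = 0.636: g = 0.0076, g' = -0.587 → ψ₁ = 0.649
Converged at ψ₁ = 0.649.
Drum-1 compositions:
  MEK: x = 0.124, y = 0.488
  ethylbenzene: x = 0.549, y = 0.346
  o-xylene: x = 0.327, y = 0.167
Drum-2 feed = drum-1 vapor: z₂ = (0.4876, 0.3457, 0.1667).
Drum 2:
Material balance + equilibrium reduce to Σ zᵢ(Kᵢ−1)/(1+ψ₂(Kᵢ−1)) = 0.
Feasibility: ΣzᵢKᵢ = 1.110, Σzᵢ/Kᵢ = 1.970 — both > 1, two phases present.
Newton iteration, ψ₂⁰ = 0.39:
  ψ₂ = 0.390: g = -0.1528, g' = -0.714 → ψ₂ = 0.176
  ψ₂ = 0.176: g = -0.0085, g' = -0.656 → ψ₂ = 0.163
Converged at ψ₂ = 0.163.
  MEK: x = 0.422, y = 0.826
  ethylbenzene: x = 0.389, y = 0.124
  o-xylene: x = 0.190, y = 0.049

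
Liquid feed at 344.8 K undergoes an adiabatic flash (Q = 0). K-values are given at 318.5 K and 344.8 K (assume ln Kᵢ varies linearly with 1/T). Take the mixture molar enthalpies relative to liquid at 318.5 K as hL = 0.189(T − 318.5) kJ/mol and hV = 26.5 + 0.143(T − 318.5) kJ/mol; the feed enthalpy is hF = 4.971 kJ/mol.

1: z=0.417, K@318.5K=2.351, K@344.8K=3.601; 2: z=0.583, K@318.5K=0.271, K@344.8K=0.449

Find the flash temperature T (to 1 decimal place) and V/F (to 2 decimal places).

Adiabatic flash: solve Rachford–Rice at each trial T, then check hF = ψ·hV(T) + (1−ψ)·hL(T).
  T = 318.5 K: K = (2.351, 0.271), RR gives ψ = 0.140, H_out = 3.723 kJ/mol
  T = 344.8 K: K = (3.601, 0.449), RR gives ψ = 0.533, H_out = 18.442 kJ/mol
  T = 331.6 K: K = (2.932, 0.352), RR gives ψ = 0.342, H_out = 11.326 kJ/mol
  T = 325.1 K: K = (2.634, 0.310), RR gives ψ = 0.247, H_out = 7.729 kJ/mol
  T = 321.8 K: K = (2.490, 0.290), RR gives ψ = 0.196, H_out = 5.788 kJ/mol
  T = 320.1 K: K = (2.418, 0.280), RR gives ψ = 0.168, H_out = 4.742 kJ/mol
Linear interpolation between T = 320.1 (H_out = 4.742) and T = 321.8 (H_out = 5.788) on hF = 4.971 gives T ≈ 320.5 K, at which ψ = 0.17.

T = 320.5 K, V/F = 0.17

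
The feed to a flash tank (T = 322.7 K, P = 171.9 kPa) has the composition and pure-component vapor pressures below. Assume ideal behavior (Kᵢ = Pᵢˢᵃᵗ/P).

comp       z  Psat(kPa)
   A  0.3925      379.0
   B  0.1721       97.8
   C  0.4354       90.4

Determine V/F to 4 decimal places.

V/F = 0.3452

Raoult's law: Kᵢ = Pᵢˢᵃᵗ/P = Pᵢˢᵃᵗ/171.9.
  K_A = 379.0/171.9 = 2.204770, K_B = 97.8/171.9 = 0.568935, K_C = 90.4/171.9 = 0.525887
Rachford–Rice: g(V/F) = Σ zᵢ(Kᵢ−1)/(1+V/F(Kᵢ−1)) = 0.
Check two-phase: ΣzᵢKᵢ = 1.1923 > 1 and Σzᵢ/Kᵢ = 1.3085 > 1, so g(0) = 0.1923 > 0 and g(1) = -0.3085 < 0.
Newton iteration, V/F⁰ = 0.66:
  V/F = 0.6600: g = -0.14071, g' = -0.4466 → V/F = 0.3449
  V/F = 0.3449: g = 0.00013, g' = -0.4683 → V/F = 0.3452
Converged at V/F = 0.3452.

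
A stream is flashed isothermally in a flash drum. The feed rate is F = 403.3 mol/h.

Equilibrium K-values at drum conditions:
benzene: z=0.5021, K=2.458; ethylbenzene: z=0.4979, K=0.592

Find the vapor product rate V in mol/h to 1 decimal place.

V = 358.6 mol/h

Let β = V/F and solve Σ zᵢ(Kᵢ−1)/(1+β(Kᵢ−1)) = 0.
Check two-phase: ΣzᵢKᵢ = 1.5289 > 1 and Σzᵢ/Kᵢ = 1.0453 > 1, so g(0) = 0.5289 > 0 and g(1) = -0.0453 < 0.
Binary case is linear: z₁(K₁−1)(1+β(K₂−1)) + z₂(K₂−1)(1+β(K₁−1)) = 0
⇒ β = [z₁(K₁−1)+z₂(K₂−1)] / [−(K₁−1)(K₂−1)] = 0.52892/0.59486 = 0.8891
Then V = β·F = 0.8891·403.3 = 358.6 mol/h and L = F − V = 44.7 mol/h.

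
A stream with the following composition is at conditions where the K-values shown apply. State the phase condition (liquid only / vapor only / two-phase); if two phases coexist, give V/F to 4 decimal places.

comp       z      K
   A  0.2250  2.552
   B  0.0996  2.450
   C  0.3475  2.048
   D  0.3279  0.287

ΣzᵢKᵢ = 1.6240; Σzᵢ/Kᵢ = 1.4410.
Both exceed 1, so a two-phase solution exists.
Let ψ = V/F and solve Σ zᵢ(Kᵢ−1)/(1+ψ(Kᵢ−1)) = 0.
Iterate (Newton) starting at ψ = 0.5:
  ψ = 0.5000: g = 0.15599, g' = -0.8091 → ψ = 0.6928
  ψ = 0.6928: g = -0.01071, g' = -0.9570 → ψ = 0.6816
  ψ = 0.6816: g = -0.00009, g' = -0.9417 → ψ = 0.6815
Converged at ψ = 0.6815.

two-phase, V/F = 0.6815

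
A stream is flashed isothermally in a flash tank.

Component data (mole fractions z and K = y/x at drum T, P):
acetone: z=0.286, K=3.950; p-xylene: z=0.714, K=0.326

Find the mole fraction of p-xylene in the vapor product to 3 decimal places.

y_p-xylene = 0.265

Binary case is linear: z₁(K₁−1)(1+ψ(K₂−1)) + z₂(K₂−1)(1+ψ(K₁−1)) = 0
⇒ ψ = [z₁(K₁−1)+z₂(K₂−1)] / [−(K₁−1)(K₂−1)] = 0.3625/1.9883 = 0.182
Compositions from xᵢ = zᵢ/(1+ψ(Kᵢ−1)), yᵢ = Kᵢxᵢ:
  acetone: x = 0.186, y = 0.735
  p-xylene: x = 0.814, y = 0.265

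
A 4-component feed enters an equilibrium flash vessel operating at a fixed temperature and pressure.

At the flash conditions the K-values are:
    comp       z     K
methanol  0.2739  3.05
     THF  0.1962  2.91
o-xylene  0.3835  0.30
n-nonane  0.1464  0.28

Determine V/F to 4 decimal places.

V/F = 0.4001

Material balance + equilibrium reduce to Σ zᵢ(Kᵢ−1)/(1+V/F(Kᵢ−1)) = 0.
Feasibility: ΣzᵢKᵢ = 1.5624, Σzᵢ/Kᵢ = 1.9584 — both > 1, two phases present.
Newton iteration, V/F⁰ = 0.58:
  V/F = 0.5800: g = -0.19863, g' = -1.1577 → V/F = 0.4084
  V/F = 0.4084: g = -0.00911, g' = -1.0877 → V/F = 0.4000
Converged at V/F = 0.4001.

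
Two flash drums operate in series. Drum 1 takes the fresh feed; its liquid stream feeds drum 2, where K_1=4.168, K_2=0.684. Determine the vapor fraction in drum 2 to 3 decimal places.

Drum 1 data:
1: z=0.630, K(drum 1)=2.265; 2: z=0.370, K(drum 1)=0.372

Drum 1:
Let ψ₁ = V/F and solve Σ zᵢ(Kᵢ−1)/(1+ψ₁(Kᵢ−1)) = 0.
Feasibility: ΣzᵢKᵢ = 1.565, Σzᵢ/Kᵢ = 1.273 — both > 1, two phases present.
Binary case is linear: z₁(K₁−1)(1+ψ₁(K₂−1)) + z₂(K₂−1)(1+ψ₁(K₁−1)) = 0
⇒ ψ₁ = [z₁(K₁−1)+z₂(K₂−1)] / [−(K₁−1)(K₂−1)] = 0.5646/0.7944 = 0.711
Drum-1 compositions:
  1: x = 0.332, y = 0.751
  2: x = 0.668, y = 0.249
Drum-2 feed = drum-1 liquid: z₂ = (0.3317, 0.6683).
Drum 2:
Material balance + equilibrium reduce to Σ zᵢ(Kᵢ−1)/(1+ψ₂(Kᵢ−1)) = 0.
Feasibility: ΣzᵢKᵢ = 1.840, Σzᵢ/Kᵢ = 1.057 — both > 1, two phases present.
Newton–Raphson from ψ₂ = 0.34:
  ψ₂ = 0.340: g = 0.2694, g' = -0.855 → ψ₂ = 0.655
  ψ₂ = 0.655: g = 0.0755, g' = -0.458 → ψ₂ = 0.820
  ψ₂ = 0.820: g = 0.0072, g' = -0.379 → ψ₂ = 0.839
Converged at ψ₂ = 0.839.
  1: x = 0.091, y = 0.378
  2: x = 0.909, y = 0.622

V/F (drum 2) = 0.839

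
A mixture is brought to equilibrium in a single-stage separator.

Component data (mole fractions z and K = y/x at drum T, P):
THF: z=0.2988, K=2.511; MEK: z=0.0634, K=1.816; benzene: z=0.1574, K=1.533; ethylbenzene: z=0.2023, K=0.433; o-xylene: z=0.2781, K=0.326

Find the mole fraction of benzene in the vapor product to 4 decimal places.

y_benzene = 0.2009

Material balance + equilibrium reduce to Σ zᵢ(Kᵢ−1)/(1+ψ(Kᵢ−1)) = 0.
Check two-phase: ΣzᵢKᵢ = 1.2850 > 1 and Σzᵢ/Kᵢ = 1.5769 > 1, so g(0) = 0.2850 > 0 and g(1) = -0.5769 < 0.
Newton–Raphson from ψ = 0.44:
  ψ = 0.4400: g = -0.04208, g' = -0.6691 → ψ = 0.3771
  ψ = 0.3771: g = -0.00020, g' = -0.6649 → ψ = 0.3768
Converged at ψ = 0.3768.
Compositions from xᵢ = zᵢ/(1+ψ(Kᵢ−1)), yᵢ = Kᵢxᵢ:
  THF: x = 0.1904, y = 0.4781
  MEK: x = 0.0485, y = 0.0881
  benzene: x = 0.1311, y = 0.2009
  ethylbenzene: x = 0.2573, y = 0.1114
  o-xylene: x = 0.3728, y = 0.1215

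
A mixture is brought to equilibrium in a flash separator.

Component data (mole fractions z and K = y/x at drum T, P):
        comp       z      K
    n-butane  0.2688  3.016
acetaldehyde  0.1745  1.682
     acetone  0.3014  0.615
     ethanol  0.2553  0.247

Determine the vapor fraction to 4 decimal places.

Material balance + equilibrium reduce to Σ zᵢ(Kᵢ−1)/(1+ψ(Kᵢ−1)) = 0.
Feasibility: ΣzᵢKᵢ = 1.3526, Σzᵢ/Kᵢ = 1.7166 — both > 1, two phases present.
Newton–Raphson from ψ = 0.43:
  ψ = 0.4300: g = -0.04106, g' = -0.7427 → ψ = 0.3747
  ψ = 0.3747: g = 0.00008, g' = -0.7479 → ψ = 0.3748
Converged at ψ = 0.3748.

ψ = 0.3748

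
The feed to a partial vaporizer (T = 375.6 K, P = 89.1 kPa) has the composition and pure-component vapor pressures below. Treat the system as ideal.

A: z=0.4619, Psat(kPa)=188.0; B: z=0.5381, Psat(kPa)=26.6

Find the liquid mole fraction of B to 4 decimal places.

x_B = 0.6128

Raoult's law: Kᵢ = Pᵢˢᵃᵗ/P = Pᵢˢᵃᵗ/89.1.
  K_A = 188.0/89.1 = 2.109989, K_B = 26.6/89.1 = 0.298541
Binary case is linear: z₁(K₁−1)(1+β(K₂−1)) + z₂(K₂−1)(1+β(K₁−1)) = 0
⇒ β = [z₁(K₁−1)+z₂(K₂−1)] / [−(K₁−1)(K₂−1)] = 0.13525/0.77861 = 0.1737
Compositions from xᵢ = zᵢ/(1+β(Kᵢ−1)), yᵢ = Kᵢxᵢ:
  A: x = 0.3872, y = 0.8171
  B: x = 0.6128, y = 0.1829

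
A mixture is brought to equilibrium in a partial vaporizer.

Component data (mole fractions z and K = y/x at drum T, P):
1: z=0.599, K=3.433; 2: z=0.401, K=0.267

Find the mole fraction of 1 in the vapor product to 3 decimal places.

Binary case is linear: z₁(K₁−1)(1+V/F(K₂−1)) + z₂(K₂−1)(1+V/F(K₁−1)) = 0
⇒ V/F = [z₁(K₁−1)+z₂(K₂−1)] / [−(K₁−1)(K₂−1)] = 1.1634/1.7834 = 0.652
Compositions from xᵢ = zᵢ/(1+V/F(Kᵢ−1)), yᵢ = Kᵢxᵢ:
  1: x = 0.232, y = 0.795
  2: x = 0.768, y = 0.205

y_1 = 0.795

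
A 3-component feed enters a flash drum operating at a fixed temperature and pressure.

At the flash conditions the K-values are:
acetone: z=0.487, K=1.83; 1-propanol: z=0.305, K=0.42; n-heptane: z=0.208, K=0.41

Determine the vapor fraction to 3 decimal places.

ψ = 0.216

Material balance + equilibrium reduce to Σ zᵢ(Kᵢ−1)/(1+ψ(Kᵢ−1)) = 0.
Check two-phase: ΣzᵢKᵢ = 1.105 > 1 and Σzᵢ/Kᵢ = 1.500 > 1, so g(0) = 0.105 > 0 and g(1) = -0.500 < 0.
Iterate (Newton) starting at ψ = 0.5:
  ψ = 0.500: g = -0.1376, g' = -0.517 → ψ = 0.234
  ψ = 0.234: g = -0.0085, g' = -0.470 → ψ = 0.216
Converged at ψ = 0.216.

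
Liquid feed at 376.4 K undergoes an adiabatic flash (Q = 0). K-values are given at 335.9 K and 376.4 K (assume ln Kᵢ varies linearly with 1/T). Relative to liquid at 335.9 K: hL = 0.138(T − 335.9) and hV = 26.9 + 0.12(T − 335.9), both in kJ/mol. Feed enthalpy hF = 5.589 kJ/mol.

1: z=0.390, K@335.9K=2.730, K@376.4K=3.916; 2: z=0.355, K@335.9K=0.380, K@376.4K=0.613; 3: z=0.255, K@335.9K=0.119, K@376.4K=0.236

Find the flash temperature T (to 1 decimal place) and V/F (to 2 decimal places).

Adiabatic flash: solve Rachford–Rice at each trial T, then check hF = ψ·hV(T) + (1−ψ)·hL(T).
  T = 335.9 K: K = (2.730, 0.380, 0.119), RR gives ψ = 0.180, H_out = 4.836 kJ/mol
  T = 376.4 K: K = (3.916, 0.613, 0.236), RR gives ψ = 0.478, H_out = 18.089 kJ/mol
  T = 356.1 K: K = (3.302, 0.489, 0.171), RR gives ψ = 0.331, H_out = 11.564 kJ/mol
  T = 346.0 K: K = (3.011, 0.433, 0.143), RR gives ψ = 0.258, H_out = 8.285 kJ/mol
  T = 340.9 K: K = (2.868, 0.406, 0.131), RR gives ψ = 0.219, H_out = 6.574 kJ/mol
  T = 338.4 K: K = (2.798, 0.393, 0.125), RR gives ψ = 0.200, H_out = 5.713 kJ/mol
  T = 337.1 K: K = (2.763, 0.386, 0.122), RR gives ψ = 0.190, H_out = 5.259 kJ/mol
Linear interpolation between T = 337.1 (H_out = 5.259) and T = 338.4 (H_out = 5.713) on hF = 5.589 gives T ≈ 338.0 K, at which ψ = 0.20.

T = 338.0 K, V/F = 0.20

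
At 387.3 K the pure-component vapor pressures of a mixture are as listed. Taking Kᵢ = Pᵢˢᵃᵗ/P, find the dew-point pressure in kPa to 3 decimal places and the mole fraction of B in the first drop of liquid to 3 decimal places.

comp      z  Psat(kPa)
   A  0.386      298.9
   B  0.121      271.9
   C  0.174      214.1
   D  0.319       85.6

Pdew = 159.343 kPa, x_B = 0.071

At the dew point ψ → 1, so Σzᵢ/Kᵢ = 1 with Kᵢ = Pᵢˢᵃᵗ/P ⇒ 1/P = Σzᵢ/Pᵢˢᵃᵗ.
1/P = 0.386/298.9 + 0.121/271.9 + 0.174/214.1 + 0.319/85.6 = 0.006276 ⇒ P = 159.343 kPa
xᵢ = zᵢP/Pᵢˢᵃᵗ ⇒ x_B = 0.121·159.343/271.9 = 0.071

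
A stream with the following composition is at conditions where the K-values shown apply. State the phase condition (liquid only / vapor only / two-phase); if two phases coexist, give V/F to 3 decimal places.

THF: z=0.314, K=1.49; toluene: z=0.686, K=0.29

liquid only

ΣzᵢKᵢ = 0.667; Σzᵢ/Kᵢ = 2.576.
Since ΣzᵢKᵢ < 1 the mixture is below its bubble point — single liquid phase.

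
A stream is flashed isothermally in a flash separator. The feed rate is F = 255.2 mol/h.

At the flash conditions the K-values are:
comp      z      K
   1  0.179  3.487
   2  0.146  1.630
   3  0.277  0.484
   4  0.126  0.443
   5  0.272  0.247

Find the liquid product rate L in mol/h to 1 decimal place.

Material balance + equilibrium reduce to Σ zᵢ(Kᵢ−1)/(1+β(Kᵢ−1)) = 0.
Check two-phase: ΣzᵢKᵢ = 1.119 > 1 and Σzᵢ/Kᵢ = 2.099 > 1, so g(0) = 0.119 > 0 and g(1) = -1.099 < 0.
Iterate (Newton) starting at β = 0.38:
  β = 0.380: g = -0.2506, g' = -0.810 → β = 0.071
  β = 0.071: g = 0.0291, g' = -1.148 → β = 0.096
  β = 0.096: g = 0.0009, g' = -1.078 → β = 0.097
Converged at β = 0.097.
Then V = β·F = 0.0967·255.2 = 24.7 mol/h and L = F − V = 230.5 mol/h.

L = 230.5 mol/h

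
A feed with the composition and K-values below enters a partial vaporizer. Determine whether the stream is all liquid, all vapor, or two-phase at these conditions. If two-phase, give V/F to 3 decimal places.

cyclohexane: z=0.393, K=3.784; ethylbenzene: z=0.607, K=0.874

ΣzᵢKᵢ = 2.018; Σzᵢ/Kᵢ = 0.798.
Since Σzᵢ/Kᵢ < 1 the mixture is above its dew point — single vapor phase.

all vapor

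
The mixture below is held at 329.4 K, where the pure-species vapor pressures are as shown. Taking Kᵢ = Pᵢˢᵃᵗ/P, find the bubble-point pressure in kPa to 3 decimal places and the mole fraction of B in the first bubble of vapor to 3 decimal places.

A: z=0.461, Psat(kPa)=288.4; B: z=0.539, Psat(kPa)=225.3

At the bubble point ψ → 0, so ΣzᵢKᵢ = 1 with Kᵢ = Pᵢˢᵃᵗ/P ⇒ P = ΣzᵢPᵢˢᵃᵗ.
P = 0.461·288.4 + 0.539·225.3 = 254.389 kPa
yᵢ = zᵢPᵢˢᵃᵗ/P ⇒ y_B = 0.539·225.3/254.389 = 0.477

Pbub = 254.389 kPa, y_B = 0.477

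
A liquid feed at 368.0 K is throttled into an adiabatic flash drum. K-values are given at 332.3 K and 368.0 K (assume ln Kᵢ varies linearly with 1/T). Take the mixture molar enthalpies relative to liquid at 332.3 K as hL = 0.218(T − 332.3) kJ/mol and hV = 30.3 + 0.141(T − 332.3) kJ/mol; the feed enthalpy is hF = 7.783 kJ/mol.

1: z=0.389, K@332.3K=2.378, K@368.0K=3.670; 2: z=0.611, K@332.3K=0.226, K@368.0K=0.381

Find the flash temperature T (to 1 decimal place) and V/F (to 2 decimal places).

T = 343.4 K, V/F = 0.18

Adiabatic flash: solve Rachford–Rice at each trial T, then check hF = ψ·hV(T) + (1−ψ)·hL(T).
  T = 332.3 K: K = (2.378, 0.226), RR gives ψ = 0.059, H_out = 1.793 kJ/mol
  T = 368.0 K: K = (3.670, 0.381), RR gives ψ = 0.400, H_out = 18.792 kJ/mol
  T = 350.1 K: K = (2.985, 0.297), RR gives ψ = 0.246, H_out = 10.988 kJ/mol
  T = 341.2 K: K = (2.672, 0.260), RR gives ψ = 0.160, H_out = 6.689 kJ/mol
  T = 345.6 K: K = (2.825, 0.278), RR gives ψ = 0.204, H_out = 8.870 kJ/mol
  T = 343.4 K: K = (2.748, 0.269), RR gives ψ = 0.183, H_out = 7.795 kJ/mol
Linear interpolation between T = 341.2 (H_out = 6.689) and T = 343.4 (H_out = 7.795) on hF = 7.783 gives T ≈ 343.4 K, at which ψ = 0.18.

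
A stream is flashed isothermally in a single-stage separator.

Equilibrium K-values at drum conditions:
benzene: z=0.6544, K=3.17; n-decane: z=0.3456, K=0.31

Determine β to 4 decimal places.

β = 0.7891

Material balance + equilibrium reduce to Σ zᵢ(Kᵢ−1)/(1+β(Kᵢ−1)) = 0.
Check two-phase: ΣzᵢKᵢ = 2.1816 > 1 and Σzᵢ/Kᵢ = 1.3213 > 1, so g(0) = 1.1816 > 0 and g(1) = -0.3213 < 0.
Binary case is linear: z₁(K₁−1)(1+β(K₂−1)) + z₂(K₂−1)(1+β(K₁−1)) = 0
⇒ β = [z₁(K₁−1)+z₂(K₂−1)] / [−(K₁−1)(K₂−1)] = 1.18158/1.49730 = 0.7891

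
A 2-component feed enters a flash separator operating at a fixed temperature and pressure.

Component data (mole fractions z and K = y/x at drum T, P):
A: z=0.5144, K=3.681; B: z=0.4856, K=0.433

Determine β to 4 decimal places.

β = 0.7261

Let β = V/F and solve Σ zᵢ(Kᵢ−1)/(1+β(Kᵢ−1)) = 0.
Check two-phase: ΣzᵢKᵢ = 2.1038 > 1 and Σzᵢ/Kᵢ = 1.2612 > 1, so g(0) = 1.1038 > 0 and g(1) = -0.2612 < 0.
Binary case is linear: z₁(K₁−1)(1+β(K₂−1)) + z₂(K₂−1)(1+β(K₁−1)) = 0
⇒ β = [z₁(K₁−1)+z₂(K₂−1)] / [−(K₁−1)(K₂−1)] = 1.10377/1.52013 = 0.7261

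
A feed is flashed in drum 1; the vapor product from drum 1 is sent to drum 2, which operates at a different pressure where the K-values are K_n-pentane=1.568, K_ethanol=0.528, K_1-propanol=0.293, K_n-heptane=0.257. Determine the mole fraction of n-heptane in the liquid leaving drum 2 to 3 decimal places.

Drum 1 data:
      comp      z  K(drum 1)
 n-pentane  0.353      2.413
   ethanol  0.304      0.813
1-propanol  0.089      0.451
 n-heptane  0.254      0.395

x_n-heptane (drum 2) = 0.149

Drum 1:
Rachford–Rice: g(ψ₁) = Σ zᵢ(Kᵢ−1)/(1+ψ₁(Kᵢ−1)) = 0.
Check two-phase: ΣzᵢKᵢ = 1.239 > 1 and Σzᵢ/Kᵢ = 1.361 > 1, so g(0) = 0.239 > 0 and g(1) = -0.361 < 0.
Iterate (Newton) starting at ψ₁ = 0.5:
  ψ₁ = 0.500: g = -0.0581, g' = -0.497 → ψ₁ = 0.383
  ψ₁ = 0.383: g = 0.0005, g' = -0.510 → ψ₁ = 0.384
Converged at ψ₁ = 0.384.
Drum-1 compositions:
  n-pentane: x = 0.229, y = 0.552
  ethanol: x = 0.328, y = 0.266
  1-propanol: x = 0.113, y = 0.051
  n-heptane: x = 0.331, y = 0.131
Drum-2 feed = drum-1 vapor: z₂ = (0.5522, 0.2663, 0.0509, 0.1307).
Drum 2:
Let ψ₂ = V/F and solve Σ zᵢ(Kᵢ−1)/(1+ψ₂(Kᵢ−1)) = 0.
g(0) = ΣzᵢKᵢ − 1 = 0.055 and g(1) = 1 − Σzᵢ/Kᵢ = -0.539, so a root lies in (0, 1).
Newton–Raphson from ψ₂ = 0.54:
  ψ₂ = 0.540: g = -0.1490, g' = -0.479 → ψ₂ = 0.229
  ψ₂ = 0.229: g = -0.0233, g' = -0.355 → ψ₂ = 0.163
  ψ₂ = 0.163: g = -0.0004, g' = -0.345 → ψ₂ = 0.162
Converged at ψ₂ = 0.162.
  n-pentane: x = 0.506, y = 0.793
  ethanol: x = 0.288, y = 0.152
  1-propanol: x = 0.057, y = 0.017
  n-heptane: x = 0.149, y = 0.038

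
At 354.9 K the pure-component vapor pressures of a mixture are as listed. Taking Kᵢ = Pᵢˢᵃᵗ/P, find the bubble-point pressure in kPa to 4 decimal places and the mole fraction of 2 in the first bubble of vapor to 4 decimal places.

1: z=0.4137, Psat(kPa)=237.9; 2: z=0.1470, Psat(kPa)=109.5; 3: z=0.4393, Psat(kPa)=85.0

Pbub = 151.8562 kPa, y_2 = 0.1060

At the bubble point ψ → 0, so ΣzᵢKᵢ = 1 with Kᵢ = Pᵢˢᵃᵗ/P ⇒ P = ΣzᵢPᵢˢᵃᵗ.
P = 0.4137·237.9 + 0.1470·109.5 + 0.4393·85.0 = 151.8562 kPa
yᵢ = zᵢPᵢˢᵃᵗ/P ⇒ y_2 = 0.1470·109.5/151.8562 = 0.1060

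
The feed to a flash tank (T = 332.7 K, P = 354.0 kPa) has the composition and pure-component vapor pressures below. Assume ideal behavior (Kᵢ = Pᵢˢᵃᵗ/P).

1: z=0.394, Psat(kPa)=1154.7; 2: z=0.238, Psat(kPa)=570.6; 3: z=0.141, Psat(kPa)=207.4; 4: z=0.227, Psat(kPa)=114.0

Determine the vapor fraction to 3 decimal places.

ψ = 0.790

Raoult's law: Kᵢ = Pᵢˢᵃᵗ/P = Pᵢˢᵃᵗ/354.0.
  K_1 = 1154.7/354.0 = 3.26186, K_2 = 570.6/354.0 = 1.61186, K_3 = 207.4/354.0 = 0.58588, K_4 = 114.0/354.0 = 0.32203
Rachford–Rice: g(ψ) = Σ zᵢ(Kᵢ−1)/(1+ψ(Kᵢ−1)) = 0.
g(0) = ΣzᵢKᵢ − 1 = 0.825 and g(1) = 1 − Σzᵢ/Kᵢ = -0.214, so a root lies in (0, 1).
Iterate (Newton) starting at ψ = 0.5:
  ψ = 0.500: g = 0.2233, g' = -0.773 → ψ = 0.789
  ψ = 0.789: g = 0.0009, g' = -0.836 → ψ = 0.790
Converged at ψ = 0.790.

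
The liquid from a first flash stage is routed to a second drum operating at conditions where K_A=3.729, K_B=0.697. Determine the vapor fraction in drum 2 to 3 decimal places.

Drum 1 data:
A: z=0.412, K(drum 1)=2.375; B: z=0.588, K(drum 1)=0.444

Drum 1:
Iterate (Newton) starting at ψ₁ = 0.6:
  ψ₁ = 0.600: g = -0.1802, g' = -0.643 → ψ₁ = 0.320
  ψ₁ = 0.320: g = -0.0042, g' = -0.645 → ψ₁ = 0.313
Converged at ψ₁ = 0.313.
Drum-1 compositions:
  A: x = 0.288, y = 0.684
  B: x = 0.712, y = 0.316
Drum-2 feed = drum-1 liquid: z₂ = (0.2879, 0.7121).
Drum 2:
Rachford–Rice: g(ψ₂) = Σ zᵢ(Kᵢ−1)/(1+ψ₂(Kᵢ−1)) = 0.
g(0) = ΣzᵢKᵢ − 1 = 0.570 and g(1) = 1 − Σzᵢ/Kᵢ = -0.099, so a root lies in (0, 1).
Binary case is linear: z₁(K₁−1)(1+ψ₂(K₂−1)) + z₂(K₂−1)(1+ψ₂(K₁−1)) = 0
⇒ ψ₂ = [z₁(K₁−1)+z₂(K₂−1)] / [−(K₁−1)(K₂−1)] = 0.5700/0.8269 = 0.689
  A: x = 0.100, y = 0.373
  B: x = 0.900, y = 0.627

V/F (drum 2) = 0.689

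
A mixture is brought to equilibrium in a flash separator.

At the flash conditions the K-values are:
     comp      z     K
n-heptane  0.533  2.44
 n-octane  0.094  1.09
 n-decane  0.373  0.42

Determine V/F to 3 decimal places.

V/F = 0.741

Rachford–Rice: g(V/F) = Σ zᵢ(Kᵢ−1)/(1+V/F(Kᵢ−1)) = 0.
Check two-phase: ΣzᵢKᵢ = 1.560 > 1 and Σzᵢ/Kᵢ = 1.193 > 1, so g(0) = 0.560 > 0 and g(1) = -0.193 < 0.
Iterate (Newton) starting at V/F = 0.5:
  V/F = 0.500: g = 0.1496, g' = -0.623 → V/F = 0.740
  V/F = 0.740: g = 0.0004, g' = -0.645 → V/F = 0.741
Converged at V/F = 0.741.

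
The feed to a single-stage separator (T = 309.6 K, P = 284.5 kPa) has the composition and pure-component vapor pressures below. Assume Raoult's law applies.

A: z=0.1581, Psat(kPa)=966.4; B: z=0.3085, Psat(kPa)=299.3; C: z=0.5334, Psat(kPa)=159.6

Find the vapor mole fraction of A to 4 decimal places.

Raoult's law: Kᵢ = Pᵢˢᵃᵗ/P = Pᵢˢᵃᵗ/284.5.
  K_A = 966.4/284.5 = 3.396837, K_B = 299.3/284.5 = 1.052021, K_C = 159.6/284.5 = 0.560984
Material balance + equilibrium reduce to Σ zᵢ(Kᵢ−1)/(1+ψ(Kᵢ−1)) = 0.
Feasibility: ΣzᵢKᵢ = 1.1608, Σzᵢ/Kᵢ = 1.2906 — both > 1, two phases present.
Newton iteration, ψ⁰ = 0.35:
  ψ = 0.3500: g = -0.05485, g' = -0.4129 → ψ = 0.2172
  ψ = 0.2172: g = 0.00624, g' = -0.5193 → ψ = 0.2292
  ψ = 0.2292: g = 0.00008, g' = -0.5063 → ψ = 0.2293
Converged at ψ = 0.2293.
Compositions from xᵢ = zᵢ/(1+ψ(Kᵢ−1)), yᵢ = Kᵢxᵢ:
  A: x = 0.1020, y = 0.3465
  B: x = 0.3049, y = 0.3207
  C: x = 0.5931, y = 0.3327

y_A = 0.3465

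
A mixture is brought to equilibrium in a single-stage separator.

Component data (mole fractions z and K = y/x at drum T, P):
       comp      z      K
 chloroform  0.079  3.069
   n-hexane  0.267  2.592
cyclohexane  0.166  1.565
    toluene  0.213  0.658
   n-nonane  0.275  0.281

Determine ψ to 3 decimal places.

Material balance + equilibrium reduce to Σ zᵢ(Kᵢ−1)/(1+ψ(Kᵢ−1)) = 0.
Check two-phase: ΣzᵢKᵢ = 1.412 > 1 and Σzᵢ/Kᵢ = 1.537 > 1, so g(0) = 0.412 > 0 and g(1) = -0.537 < 0.
Newton–Raphson from ψ = 0.5:
  ψ = 0.500: g = -0.0064, g' = -0.706 → ψ = 0.491
Converged at ψ = 0.491.

ψ = 0.491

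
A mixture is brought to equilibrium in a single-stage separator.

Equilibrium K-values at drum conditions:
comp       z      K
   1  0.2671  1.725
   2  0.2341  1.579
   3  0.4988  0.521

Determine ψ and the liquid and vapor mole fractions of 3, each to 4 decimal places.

Let ψ = V/F and solve Σ zᵢ(Kᵢ−1)/(1+ψ(Kᵢ−1)) = 0.
g(0) = ΣzᵢKᵢ − 1 = 0.0903 and g(1) = 1 − Σzᵢ/Kᵢ = -0.2605, so a root lies in (0, 1).
Newton iteration, ψ⁰ = 0.5:
  ψ = 0.5000: g = -0.06693, g' = -0.3207 → ψ = 0.2913
  ψ = 0.2913: g = -0.00181, g' = -0.3077 → ψ = 0.2854
Converged at ψ = 0.2854.
Compositions from xᵢ = zᵢ/(1+ψ(Kᵢ−1)), yᵢ = Kᵢxᵢ:
  1: x = 0.2213, y = 0.3817
  2: x = 0.2009, y = 0.3172
  3: x = 0.5778, y = 0.3010

ψ = 0.2854, x_3 = 0.5778, y_3 = 0.3010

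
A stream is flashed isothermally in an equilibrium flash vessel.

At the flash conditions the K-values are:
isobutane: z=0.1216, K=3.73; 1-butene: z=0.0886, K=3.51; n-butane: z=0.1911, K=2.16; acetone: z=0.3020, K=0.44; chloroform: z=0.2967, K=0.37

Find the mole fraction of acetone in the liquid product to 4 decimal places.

x_acetone = 0.3743

Rachford–Rice: g(V/F) = Σ zᵢ(Kᵢ−1)/(1+V/F(Kᵢ−1)) = 0.
Feasibility: ΣzᵢKᵢ = 1.4200, Σzᵢ/Kᵢ = 1.6346 — both > 1, two phases present.
Iterate (Newton) starting at V/F = 0.64:
  V/F = 0.6400: g = -0.24341, g' = -0.8476 → V/F = 0.3528
  V/F = 0.3528: g = -0.00679, g' = -0.8634 → V/F = 0.3450
Converged at V/F = 0.3450.
Compositions from xᵢ = zᵢ/(1+V/F(Kᵢ−1)), yᵢ = Kᵢxᵢ:
  isobutane: x = 0.0626, y = 0.2336
  1-butene: x = 0.0475, y = 0.1667
  n-butane: x = 0.1365, y = 0.2948
  acetone: x = 0.3743, y = 0.1647
  chloroform: x = 0.3791, y = 0.1403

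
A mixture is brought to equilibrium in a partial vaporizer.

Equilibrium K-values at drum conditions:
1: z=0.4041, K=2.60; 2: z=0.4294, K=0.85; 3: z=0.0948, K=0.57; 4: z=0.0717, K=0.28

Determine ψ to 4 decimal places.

ψ = 0.8558

Material balance + equilibrium reduce to Σ zᵢ(Kᵢ−1)/(1+ψ(Kᵢ−1)) = 0.
Feasibility: ΣzᵢKᵢ = 1.4898, Σzᵢ/Kᵢ = 1.0830 — both > 1, two phases present.
Newton iteration, ψ⁰ = 0.59:
  ψ = 0.5900: g = 0.11756, g' = -0.4292 → ψ = 0.8639
  ψ = 0.8639: g = -0.00403, g' = -0.4996 → ψ = 0.8558
Converged at ψ = 0.8558.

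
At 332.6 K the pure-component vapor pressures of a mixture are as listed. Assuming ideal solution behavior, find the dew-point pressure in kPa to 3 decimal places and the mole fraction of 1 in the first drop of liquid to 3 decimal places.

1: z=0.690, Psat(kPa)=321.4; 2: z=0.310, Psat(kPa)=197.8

Pdew = 269.244 kPa, x_1 = 0.578

At the dew point ψ → 1, so Σzᵢ/Kᵢ = 1 with Kᵢ = Pᵢˢᵃᵗ/P ⇒ 1/P = Σzᵢ/Pᵢˢᵃᵗ.
1/P = 0.690/321.4 + 0.310/197.8 = 0.003714 ⇒ P = 269.244 kPa
xᵢ = zᵢP/Pᵢˢᵃᵗ ⇒ x_1 = 0.690·269.244/321.4 = 0.578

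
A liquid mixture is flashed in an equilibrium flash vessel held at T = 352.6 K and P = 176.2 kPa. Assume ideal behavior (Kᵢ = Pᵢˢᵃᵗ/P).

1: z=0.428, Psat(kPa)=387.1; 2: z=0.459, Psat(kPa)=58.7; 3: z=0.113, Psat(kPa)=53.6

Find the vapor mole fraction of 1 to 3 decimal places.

y_1 = 0.790

Raoult's law: Kᵢ = Pᵢˢᵃᵗ/P = Pᵢˢᵃᵗ/176.2.
  K_1 = 387.1/176.2 = 2.19694, K_2 = 58.7/176.2 = 0.33314, K_3 = 53.6/176.2 = 0.30420
Rachford–Rice: g(β) = Σ zᵢ(Kᵢ−1)/(1+β(Kᵢ−1)) = 0.
g(0) = ΣzᵢKᵢ − 1 = 0.128 and g(1) = 1 − Σzᵢ/Kᵢ = -0.944, so a root lies in (0, 1).
Newton–Raphson from β = 0.5:
  β = 0.500: g = -0.2593, g' = -0.828 → β = 0.187
  β = 0.187: g = -0.0214, g' = -0.748 → β = 0.158
Converged at β = 0.158.
Compositions from xᵢ = zᵢ/(1+β(Kᵢ−1)), yᵢ = Kᵢxᵢ:
  1: x = 0.360, y = 0.790
  2: x = 0.513, y = 0.171
  3: x = 0.127, y = 0.039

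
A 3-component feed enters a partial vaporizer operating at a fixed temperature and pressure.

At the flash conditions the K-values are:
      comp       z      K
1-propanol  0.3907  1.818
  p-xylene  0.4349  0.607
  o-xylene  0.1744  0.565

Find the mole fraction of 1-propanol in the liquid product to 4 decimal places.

Let ψ = V/F and solve Σ zᵢ(Kᵢ−1)/(1+ψ(Kᵢ−1)) = 0.
Check two-phase: ΣzᵢKᵢ = 1.0728 > 1 and Σzᵢ/Kᵢ = 1.2401 > 1, so g(0) = 0.0728 > 0 and g(1) = -0.2401 < 0.
Newton iteration, ψ⁰ = 0.5:
  ψ = 0.5000: g = -0.08284, g' = -0.2896 → ψ = 0.2140
  ψ = 0.2140: g = 0.00173, g' = -0.3095 → ψ = 0.2196
Converged at ψ = 0.2196.
Compositions from xᵢ = zᵢ/(1+ψ(Kᵢ−1)), yᵢ = Kᵢxᵢ:
  1-propanol: x = 0.3312, y = 0.6021
  p-xylene: x = 0.4760, y = 0.2889
  o-xylene: x = 0.1928, y = 0.1089

x_1-propanol = 0.3312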